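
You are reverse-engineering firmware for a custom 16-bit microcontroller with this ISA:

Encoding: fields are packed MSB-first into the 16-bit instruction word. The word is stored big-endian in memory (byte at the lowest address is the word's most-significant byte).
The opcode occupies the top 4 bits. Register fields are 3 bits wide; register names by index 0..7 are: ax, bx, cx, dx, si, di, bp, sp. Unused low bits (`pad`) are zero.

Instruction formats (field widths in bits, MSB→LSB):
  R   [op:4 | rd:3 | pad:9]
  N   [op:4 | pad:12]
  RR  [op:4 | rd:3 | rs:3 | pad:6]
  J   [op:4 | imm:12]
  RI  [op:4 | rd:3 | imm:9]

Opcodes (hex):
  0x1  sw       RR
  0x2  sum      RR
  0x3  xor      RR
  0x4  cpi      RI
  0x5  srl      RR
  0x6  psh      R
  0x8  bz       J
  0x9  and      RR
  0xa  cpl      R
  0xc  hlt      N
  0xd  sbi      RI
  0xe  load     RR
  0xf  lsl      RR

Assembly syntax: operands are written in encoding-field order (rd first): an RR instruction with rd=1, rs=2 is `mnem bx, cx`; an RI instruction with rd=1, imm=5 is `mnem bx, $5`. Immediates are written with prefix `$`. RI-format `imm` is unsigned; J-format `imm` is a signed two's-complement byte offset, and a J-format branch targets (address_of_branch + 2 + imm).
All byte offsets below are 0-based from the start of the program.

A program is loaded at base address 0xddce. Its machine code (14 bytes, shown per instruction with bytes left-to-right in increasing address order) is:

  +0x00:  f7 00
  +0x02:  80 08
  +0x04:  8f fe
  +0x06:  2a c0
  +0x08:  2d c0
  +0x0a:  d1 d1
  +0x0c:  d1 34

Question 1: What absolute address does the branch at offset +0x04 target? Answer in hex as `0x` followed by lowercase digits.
@+04  big-endian(8f fe) = 0x8ffe
  top 4b → 0x8 → bz [J]
  [11:0] imm=4094 (s12→-2) = $-2
  target = base 0xddce + off 0x04 + 2 + imm -2 = 0xddd2

0xddd2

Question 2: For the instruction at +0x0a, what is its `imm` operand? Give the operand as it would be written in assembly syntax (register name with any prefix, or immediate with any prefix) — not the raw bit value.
$465

off 0x0a: read d1 d1 as big → 0xd1d1
  op=0xd1d1>>12=0xd ⇒ sbi (RI)
  rd@[11:9]=0x0 ⇒ ax
  imm@[8:0]=0x1d1 ⇒ $465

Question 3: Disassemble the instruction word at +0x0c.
@+0c  big-endian(d1 34) = 0xd134
  opcode bits[15:12]=0xd: sbi/RI
  [11:9] rd=0 = ax
  [8:0] imm=308 = $308

sbi ax, $308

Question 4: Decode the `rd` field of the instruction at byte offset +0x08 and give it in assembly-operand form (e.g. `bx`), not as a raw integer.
+0x08: 2d c0 ⇒ word 0x2dc0 (big)
  opcode bits[15:12]=0x2: sum/RR
  [11:9] rd=6 = bp
  [8:6] rs=7 = sp

bp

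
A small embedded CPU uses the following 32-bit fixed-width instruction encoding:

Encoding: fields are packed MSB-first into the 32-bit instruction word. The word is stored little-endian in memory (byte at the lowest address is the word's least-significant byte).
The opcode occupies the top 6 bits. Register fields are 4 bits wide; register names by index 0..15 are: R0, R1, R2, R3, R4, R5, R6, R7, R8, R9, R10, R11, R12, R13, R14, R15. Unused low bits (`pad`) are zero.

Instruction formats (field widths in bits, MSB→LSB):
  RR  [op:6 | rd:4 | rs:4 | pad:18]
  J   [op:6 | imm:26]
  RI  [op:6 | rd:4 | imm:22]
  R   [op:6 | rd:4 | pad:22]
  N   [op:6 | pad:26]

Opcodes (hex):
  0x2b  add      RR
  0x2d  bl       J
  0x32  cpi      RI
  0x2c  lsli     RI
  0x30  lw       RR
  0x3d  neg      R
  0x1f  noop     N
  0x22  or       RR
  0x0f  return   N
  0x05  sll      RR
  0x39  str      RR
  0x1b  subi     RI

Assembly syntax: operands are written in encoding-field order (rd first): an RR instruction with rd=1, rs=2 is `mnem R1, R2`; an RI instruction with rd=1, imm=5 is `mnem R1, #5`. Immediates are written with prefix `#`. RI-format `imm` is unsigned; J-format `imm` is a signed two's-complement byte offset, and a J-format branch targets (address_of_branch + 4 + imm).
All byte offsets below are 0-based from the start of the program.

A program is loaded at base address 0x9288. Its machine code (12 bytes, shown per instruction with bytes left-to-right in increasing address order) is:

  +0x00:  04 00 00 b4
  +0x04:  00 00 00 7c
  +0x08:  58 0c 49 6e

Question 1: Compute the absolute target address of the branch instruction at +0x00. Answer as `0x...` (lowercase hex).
0x9290

@+00  little-endian(04 00 00 b4) = 0xb4000004
  top 6b → 0x2d → bl [J]
  [25:0] imm=4 = #4
  target = base 0x9288 + off 0x00 + 4 + imm 4 = 0x9290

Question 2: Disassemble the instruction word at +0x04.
off 0x04: read 00 00 00 7c as little → 0x7c000000
  op=0x7c000000>>26=0x1f ⇒ noop (N)

noop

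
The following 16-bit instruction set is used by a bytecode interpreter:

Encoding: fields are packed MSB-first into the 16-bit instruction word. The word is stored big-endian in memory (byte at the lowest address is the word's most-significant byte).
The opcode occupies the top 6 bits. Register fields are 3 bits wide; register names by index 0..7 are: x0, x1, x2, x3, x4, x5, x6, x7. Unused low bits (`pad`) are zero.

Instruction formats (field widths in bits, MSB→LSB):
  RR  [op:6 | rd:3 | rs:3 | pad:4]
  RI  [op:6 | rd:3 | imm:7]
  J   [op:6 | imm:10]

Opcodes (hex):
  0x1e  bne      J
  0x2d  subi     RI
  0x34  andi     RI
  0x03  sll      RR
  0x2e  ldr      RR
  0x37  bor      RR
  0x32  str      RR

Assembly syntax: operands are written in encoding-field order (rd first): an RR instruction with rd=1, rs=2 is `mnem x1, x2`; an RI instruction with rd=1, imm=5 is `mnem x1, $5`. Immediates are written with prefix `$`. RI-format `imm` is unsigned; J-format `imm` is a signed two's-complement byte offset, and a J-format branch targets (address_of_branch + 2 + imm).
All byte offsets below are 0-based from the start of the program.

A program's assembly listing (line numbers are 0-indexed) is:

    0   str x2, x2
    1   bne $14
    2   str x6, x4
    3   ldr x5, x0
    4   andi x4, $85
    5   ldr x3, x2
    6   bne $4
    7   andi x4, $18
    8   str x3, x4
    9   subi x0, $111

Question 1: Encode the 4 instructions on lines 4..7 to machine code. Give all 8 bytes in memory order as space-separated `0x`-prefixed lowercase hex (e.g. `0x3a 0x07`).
0xd2 0x55 0xb9 0xa0 0x78 0x04 0xd2 0x12

4. andi fields op=0x34:6|rd=4:3|imm=85:7 → word d255h → d2 55
5. ldr fields op=0x2e:6|rd=3:3|rs=2:3|pad=0:4 → word b9a0h → b9 a0
6. bne fields op=0x1e:6|imm=4:10 → word 7804h → 78 04
7. andi fields op=0x34:6|rd=4:3|imm=18:7 → word d212h → d2 12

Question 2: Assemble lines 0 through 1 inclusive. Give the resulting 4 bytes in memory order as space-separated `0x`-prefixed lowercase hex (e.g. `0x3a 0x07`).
0. str fields op=0x32:6|rd=2:3|rs=2:3|pad=0:4 → word c920h → c9 20
1. bne fields op=0x1e:6|imm=14:10 → word 780eh → 78 0e

0xc9 0x20 0x78 0x0e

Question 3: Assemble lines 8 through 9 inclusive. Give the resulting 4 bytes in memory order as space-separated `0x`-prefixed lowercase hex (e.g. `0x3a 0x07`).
0xc9 0xc0 0xb4 0x6f

line 8 (str): pack op=0x32:6|rd=3:3|rs=4:3|pad=0:4 = 0xc9c0; big→ c9 c0
line 9 (subi): pack op=0x2d:6|rd=0:3|imm=111:7 = 0xb46f; big→ b4 6f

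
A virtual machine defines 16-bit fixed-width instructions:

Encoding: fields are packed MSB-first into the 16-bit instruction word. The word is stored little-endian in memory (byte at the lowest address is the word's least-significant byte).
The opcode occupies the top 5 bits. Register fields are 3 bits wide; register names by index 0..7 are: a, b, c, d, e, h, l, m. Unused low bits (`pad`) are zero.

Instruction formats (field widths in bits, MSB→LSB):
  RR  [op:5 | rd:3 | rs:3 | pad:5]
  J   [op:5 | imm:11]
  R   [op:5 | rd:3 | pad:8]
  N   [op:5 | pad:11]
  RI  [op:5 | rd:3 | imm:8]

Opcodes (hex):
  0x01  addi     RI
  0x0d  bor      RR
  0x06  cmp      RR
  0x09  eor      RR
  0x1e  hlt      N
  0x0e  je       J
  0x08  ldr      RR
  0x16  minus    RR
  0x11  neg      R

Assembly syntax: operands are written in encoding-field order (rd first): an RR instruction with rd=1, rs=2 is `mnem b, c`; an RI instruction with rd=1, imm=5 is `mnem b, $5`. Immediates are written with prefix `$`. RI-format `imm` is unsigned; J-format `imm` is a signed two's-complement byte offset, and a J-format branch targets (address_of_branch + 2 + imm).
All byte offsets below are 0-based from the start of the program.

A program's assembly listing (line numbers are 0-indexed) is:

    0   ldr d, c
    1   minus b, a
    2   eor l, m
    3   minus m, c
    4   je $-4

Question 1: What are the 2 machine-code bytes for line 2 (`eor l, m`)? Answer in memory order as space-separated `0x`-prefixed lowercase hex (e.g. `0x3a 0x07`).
2. eor fields op=0x9:5|rd=6:3|rs=7:3|pad=0:5 → word 4ee0h → e0 4e

0xe0 0x4e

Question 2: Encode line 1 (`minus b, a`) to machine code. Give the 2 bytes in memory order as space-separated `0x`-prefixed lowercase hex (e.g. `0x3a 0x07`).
L1: minus op=0x16:5|rd=1:3|rs=0:3|pad=0:5 ⇒ 0xb100 ⇒ little 00 b1

0x00 0xb1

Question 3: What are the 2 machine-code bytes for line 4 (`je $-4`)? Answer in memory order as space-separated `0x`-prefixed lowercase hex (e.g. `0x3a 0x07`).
L4: je op=0xe:5|imm=-4:11 ⇒ 0x77fc ⇒ little fc 77

0xfc 0x77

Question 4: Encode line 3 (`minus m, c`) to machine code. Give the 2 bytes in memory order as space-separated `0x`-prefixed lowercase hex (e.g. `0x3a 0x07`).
0x40 0xb7

L3: minus op=0x16:5|rd=7:3|rs=2:3|pad=0:5 ⇒ 0xb740 ⇒ little 40 b7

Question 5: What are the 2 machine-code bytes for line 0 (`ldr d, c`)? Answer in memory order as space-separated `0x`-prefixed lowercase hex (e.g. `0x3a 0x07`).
0x40 0x43

L0: ldr op=0x8:5|rd=3:3|rs=2:3|pad=0:5 ⇒ 0x4340 ⇒ little 40 43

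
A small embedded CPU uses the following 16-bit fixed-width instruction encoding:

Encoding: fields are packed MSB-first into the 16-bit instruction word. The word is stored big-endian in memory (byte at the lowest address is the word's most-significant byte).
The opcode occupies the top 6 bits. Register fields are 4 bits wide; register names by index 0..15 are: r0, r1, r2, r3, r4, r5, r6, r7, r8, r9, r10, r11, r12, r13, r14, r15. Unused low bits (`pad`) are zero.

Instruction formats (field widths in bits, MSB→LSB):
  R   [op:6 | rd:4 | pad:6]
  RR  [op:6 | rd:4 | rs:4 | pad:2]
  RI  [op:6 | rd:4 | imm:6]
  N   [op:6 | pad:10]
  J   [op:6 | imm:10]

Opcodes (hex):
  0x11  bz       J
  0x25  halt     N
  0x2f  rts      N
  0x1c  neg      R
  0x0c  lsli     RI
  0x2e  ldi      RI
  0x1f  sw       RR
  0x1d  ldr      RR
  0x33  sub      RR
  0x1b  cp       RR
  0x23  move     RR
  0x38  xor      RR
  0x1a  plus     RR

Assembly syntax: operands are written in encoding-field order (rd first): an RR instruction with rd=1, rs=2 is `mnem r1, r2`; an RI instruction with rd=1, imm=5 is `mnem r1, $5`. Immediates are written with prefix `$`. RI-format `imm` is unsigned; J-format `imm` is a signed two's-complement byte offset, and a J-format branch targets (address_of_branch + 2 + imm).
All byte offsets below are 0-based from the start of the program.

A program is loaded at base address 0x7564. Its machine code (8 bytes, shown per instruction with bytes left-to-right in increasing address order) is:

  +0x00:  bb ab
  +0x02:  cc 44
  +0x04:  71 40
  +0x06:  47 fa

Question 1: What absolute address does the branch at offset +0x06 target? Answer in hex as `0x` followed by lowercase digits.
0x7566

+0x06: 47 fa ⇒ word 0x47fa (big)
  top 6b → 0x11 → bz [J]
  imm@[9:0]=0x3fa (s10→-6) ⇒ $-6
  target = base 0x7564 + off 0x06 + 2 + imm -6 = 0x7566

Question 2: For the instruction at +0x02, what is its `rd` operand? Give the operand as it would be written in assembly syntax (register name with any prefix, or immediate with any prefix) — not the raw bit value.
@+02  big-endian(cc 44) = 0xcc44
  top 6b → 0x33 → sub [RR]
  [9:6] rd=1 = r1
  [5:2] rs=1 = r1

r1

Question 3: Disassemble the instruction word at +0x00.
ldi r14, $43

@+00  big-endian(bb ab) = 0xbbab
  top 6b → 0x2e → ldi [RI]
  rd@[9:6]=0xe ⇒ r14
  imm@[5:0]=0x2b ⇒ $43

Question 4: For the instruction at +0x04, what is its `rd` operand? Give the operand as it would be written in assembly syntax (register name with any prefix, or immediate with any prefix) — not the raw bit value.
[04] 71 40 → 0x7140
  opcode bits[15:10]=0x1c: neg/R
  rd: (w>>6)&0xf=0x5 → r5

r5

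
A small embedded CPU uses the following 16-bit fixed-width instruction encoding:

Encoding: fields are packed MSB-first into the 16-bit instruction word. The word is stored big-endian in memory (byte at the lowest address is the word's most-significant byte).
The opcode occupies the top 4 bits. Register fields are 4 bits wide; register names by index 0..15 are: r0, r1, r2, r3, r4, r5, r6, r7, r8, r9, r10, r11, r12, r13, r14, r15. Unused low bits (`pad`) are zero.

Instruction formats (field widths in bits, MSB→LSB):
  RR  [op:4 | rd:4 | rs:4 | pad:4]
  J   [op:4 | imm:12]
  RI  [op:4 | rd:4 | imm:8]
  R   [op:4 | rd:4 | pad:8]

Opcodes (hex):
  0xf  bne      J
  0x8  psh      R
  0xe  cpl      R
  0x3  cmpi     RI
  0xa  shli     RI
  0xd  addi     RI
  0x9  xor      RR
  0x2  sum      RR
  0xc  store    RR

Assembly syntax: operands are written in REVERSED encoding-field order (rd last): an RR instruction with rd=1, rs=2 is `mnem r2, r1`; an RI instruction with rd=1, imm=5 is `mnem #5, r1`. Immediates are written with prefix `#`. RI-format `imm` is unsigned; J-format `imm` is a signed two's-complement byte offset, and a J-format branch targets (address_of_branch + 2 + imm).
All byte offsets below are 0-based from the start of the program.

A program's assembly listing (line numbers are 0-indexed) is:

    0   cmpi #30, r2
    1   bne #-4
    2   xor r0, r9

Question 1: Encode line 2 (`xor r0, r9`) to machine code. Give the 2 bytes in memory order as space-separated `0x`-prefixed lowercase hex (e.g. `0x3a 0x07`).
line 2 (xor): pack op=0x9:4|rd=9:4|rs=0:4|pad=0:4 = 0x9900; big→ 99 00

0x99 0x00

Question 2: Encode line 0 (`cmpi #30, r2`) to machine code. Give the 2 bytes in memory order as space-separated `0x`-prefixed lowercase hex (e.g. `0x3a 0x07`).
0x32 0x1e

L0: cmpi op=0x3:4|rd=2:4|imm=30:8 ⇒ 0x321e ⇒ big 32 1e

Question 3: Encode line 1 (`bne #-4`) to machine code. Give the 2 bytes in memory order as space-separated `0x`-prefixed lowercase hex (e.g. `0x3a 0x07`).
0xff 0xfc

1. bne fields op=0xf:4|imm=-4:12 → word fffch → ff fc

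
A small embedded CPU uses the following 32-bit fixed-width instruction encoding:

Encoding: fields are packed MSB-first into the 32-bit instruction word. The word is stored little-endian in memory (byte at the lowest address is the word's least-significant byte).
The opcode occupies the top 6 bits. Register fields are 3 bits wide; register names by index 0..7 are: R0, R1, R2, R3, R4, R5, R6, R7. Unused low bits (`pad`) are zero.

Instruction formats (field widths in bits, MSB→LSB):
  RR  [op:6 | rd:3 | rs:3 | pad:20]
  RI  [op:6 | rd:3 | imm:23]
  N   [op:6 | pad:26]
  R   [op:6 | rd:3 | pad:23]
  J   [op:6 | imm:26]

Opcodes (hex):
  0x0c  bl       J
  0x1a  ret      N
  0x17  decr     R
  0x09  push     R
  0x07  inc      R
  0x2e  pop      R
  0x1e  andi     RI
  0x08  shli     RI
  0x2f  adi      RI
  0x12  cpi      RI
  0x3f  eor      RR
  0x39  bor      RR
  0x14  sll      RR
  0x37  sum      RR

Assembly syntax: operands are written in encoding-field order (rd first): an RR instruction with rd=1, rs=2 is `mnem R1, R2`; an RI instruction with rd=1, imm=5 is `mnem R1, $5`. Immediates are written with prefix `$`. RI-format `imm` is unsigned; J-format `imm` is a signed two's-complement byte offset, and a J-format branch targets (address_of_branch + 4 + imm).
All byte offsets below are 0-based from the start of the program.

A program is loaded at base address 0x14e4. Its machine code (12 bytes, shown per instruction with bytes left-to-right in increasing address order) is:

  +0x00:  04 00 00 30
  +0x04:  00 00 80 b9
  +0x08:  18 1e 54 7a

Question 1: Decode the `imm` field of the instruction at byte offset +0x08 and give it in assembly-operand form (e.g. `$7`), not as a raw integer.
@+08  little-endian(18 1e 54 7a) = 0x7a541e18
  op=0x7a541e18>>26=0x1e ⇒ andi (RI)
  rd@[25:23]=0x4 ⇒ R4
  imm@[22:0]=0x541e18 ⇒ $5512728

$5512728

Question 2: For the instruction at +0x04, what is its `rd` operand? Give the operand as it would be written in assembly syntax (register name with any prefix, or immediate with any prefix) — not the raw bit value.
+0x04: 00 00 80 b9 ⇒ word 0xb9800000 (little)
  op=0xb9800000>>26=0x2e ⇒ pop (R)
  rd@[25:23]=0x3 ⇒ R3

R3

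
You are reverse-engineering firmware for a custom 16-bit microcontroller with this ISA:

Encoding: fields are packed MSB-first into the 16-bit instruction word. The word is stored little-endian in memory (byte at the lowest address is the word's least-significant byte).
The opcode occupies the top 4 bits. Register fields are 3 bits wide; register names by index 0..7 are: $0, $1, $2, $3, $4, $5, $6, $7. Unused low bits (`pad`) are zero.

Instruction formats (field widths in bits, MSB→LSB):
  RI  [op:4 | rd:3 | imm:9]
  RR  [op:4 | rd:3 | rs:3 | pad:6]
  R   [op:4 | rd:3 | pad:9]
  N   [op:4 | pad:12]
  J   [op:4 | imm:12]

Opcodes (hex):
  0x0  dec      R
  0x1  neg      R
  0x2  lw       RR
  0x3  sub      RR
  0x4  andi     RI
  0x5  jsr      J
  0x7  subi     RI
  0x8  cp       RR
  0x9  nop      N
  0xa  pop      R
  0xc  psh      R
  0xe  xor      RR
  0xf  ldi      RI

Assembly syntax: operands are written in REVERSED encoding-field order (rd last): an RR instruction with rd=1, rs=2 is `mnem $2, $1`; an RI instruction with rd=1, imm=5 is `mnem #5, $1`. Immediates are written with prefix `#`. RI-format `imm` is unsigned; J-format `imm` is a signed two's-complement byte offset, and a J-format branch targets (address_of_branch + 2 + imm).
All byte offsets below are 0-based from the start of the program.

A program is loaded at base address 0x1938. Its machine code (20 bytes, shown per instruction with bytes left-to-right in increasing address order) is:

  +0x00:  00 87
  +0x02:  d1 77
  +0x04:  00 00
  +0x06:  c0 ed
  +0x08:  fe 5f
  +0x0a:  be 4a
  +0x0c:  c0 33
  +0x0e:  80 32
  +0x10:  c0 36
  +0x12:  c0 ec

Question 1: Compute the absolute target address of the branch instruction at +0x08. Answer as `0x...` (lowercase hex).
0x1940

@+08  little-endian(fe 5f) = 0x5ffe
  opcode bits[15:12]=0x5: jsr/J
  [11:0] imm=4094 (s12→-2) = #-2
  target = base 0x1938 + off 0x08 + 2 + imm -2 = 0x1940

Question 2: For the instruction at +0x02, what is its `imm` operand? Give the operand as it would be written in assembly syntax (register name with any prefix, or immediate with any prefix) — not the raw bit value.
#465

[02] d1 77 → 0x77d1
  opcode bits[15:12]=0x7: subi/RI
  rd: (w>>9)&0x7=0x3 → $3
  imm: (w>>0)&0x1ff=0x1d1 → #465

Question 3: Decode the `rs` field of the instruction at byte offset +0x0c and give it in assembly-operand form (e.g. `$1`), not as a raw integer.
@+0c  little-endian(c0 33) = 0x33c0
  top 4b → 0x3 → sub [RR]
  rd: (w>>9)&0x7=0x1 → $1
  rs: (w>>6)&0x7=0x7 → $7

$7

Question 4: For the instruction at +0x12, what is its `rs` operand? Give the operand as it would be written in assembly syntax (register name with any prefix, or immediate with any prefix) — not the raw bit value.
off 0x12: read c0 ec as little → 0xecc0
  top 4b → 0xe → xor [RR]
  [11:9] rd=6 = $6
  [8:6] rs=3 = $3

$3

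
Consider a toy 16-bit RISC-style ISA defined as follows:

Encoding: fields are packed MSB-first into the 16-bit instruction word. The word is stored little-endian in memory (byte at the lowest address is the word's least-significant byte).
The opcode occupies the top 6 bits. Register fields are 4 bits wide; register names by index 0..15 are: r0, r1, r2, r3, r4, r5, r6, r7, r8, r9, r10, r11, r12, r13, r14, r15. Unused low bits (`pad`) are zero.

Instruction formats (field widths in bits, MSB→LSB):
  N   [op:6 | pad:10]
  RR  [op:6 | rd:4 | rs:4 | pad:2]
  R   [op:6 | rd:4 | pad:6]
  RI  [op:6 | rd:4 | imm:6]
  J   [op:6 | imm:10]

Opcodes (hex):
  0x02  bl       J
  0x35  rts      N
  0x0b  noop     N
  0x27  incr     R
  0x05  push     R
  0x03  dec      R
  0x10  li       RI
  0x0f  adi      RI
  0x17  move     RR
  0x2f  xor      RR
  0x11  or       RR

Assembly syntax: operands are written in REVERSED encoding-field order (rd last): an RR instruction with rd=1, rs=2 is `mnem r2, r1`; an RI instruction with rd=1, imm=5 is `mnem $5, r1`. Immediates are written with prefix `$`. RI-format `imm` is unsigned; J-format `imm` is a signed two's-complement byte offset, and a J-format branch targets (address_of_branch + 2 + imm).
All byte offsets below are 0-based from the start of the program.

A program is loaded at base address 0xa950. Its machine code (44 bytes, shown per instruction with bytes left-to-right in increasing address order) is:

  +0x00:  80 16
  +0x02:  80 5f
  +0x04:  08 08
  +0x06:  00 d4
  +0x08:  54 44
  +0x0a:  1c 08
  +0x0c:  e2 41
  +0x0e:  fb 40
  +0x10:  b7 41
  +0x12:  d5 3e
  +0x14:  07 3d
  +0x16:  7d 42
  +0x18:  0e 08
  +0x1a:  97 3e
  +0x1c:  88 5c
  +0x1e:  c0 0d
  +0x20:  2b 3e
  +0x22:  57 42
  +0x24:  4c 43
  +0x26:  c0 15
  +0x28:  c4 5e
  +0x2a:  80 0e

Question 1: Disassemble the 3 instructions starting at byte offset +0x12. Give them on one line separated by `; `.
adi $21, r11; adi $7, r4; li $61, r9

[12] d5 3e → 0x3ed5
  opcode bits[15:10]=0xf: adi/RI
  rd@[9:6]=0xb ⇒ r11
  imm@[5:0]=0x15 ⇒ $21
[14] 07 3d → 0x3d07
  opcode bits[15:10]=0xf: adi/RI
  rd@[9:6]=0x4 ⇒ r4
  imm@[5:0]=0x7 ⇒ $7
[16] 7d 42 → 0x427d
  opcode bits[15:10]=0x10: li/RI
  rd@[9:6]=0x9 ⇒ r9
  imm@[5:0]=0x3d ⇒ $61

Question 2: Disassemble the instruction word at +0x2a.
dec r10

[2a] 80 0e → 0x0e80
  opcode bits[15:10]=0x3: dec/R
  rd: (w>>6)&0xf=0xa → r10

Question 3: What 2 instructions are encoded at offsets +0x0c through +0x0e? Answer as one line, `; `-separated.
li $34, r7; li $59, r3

+0x0c: e2 41 ⇒ word 0x41e2 (little)
  top 6b → 0x10 → li [RI]
  rd@[9:6]=0x7 ⇒ r7
  imm@[5:0]=0x22 ⇒ $34
+0x0e: fb 40 ⇒ word 0x40fb (little)
  top 6b → 0x10 → li [RI]
  rd@[9:6]=0x3 ⇒ r3
  imm@[5:0]=0x3b ⇒ $59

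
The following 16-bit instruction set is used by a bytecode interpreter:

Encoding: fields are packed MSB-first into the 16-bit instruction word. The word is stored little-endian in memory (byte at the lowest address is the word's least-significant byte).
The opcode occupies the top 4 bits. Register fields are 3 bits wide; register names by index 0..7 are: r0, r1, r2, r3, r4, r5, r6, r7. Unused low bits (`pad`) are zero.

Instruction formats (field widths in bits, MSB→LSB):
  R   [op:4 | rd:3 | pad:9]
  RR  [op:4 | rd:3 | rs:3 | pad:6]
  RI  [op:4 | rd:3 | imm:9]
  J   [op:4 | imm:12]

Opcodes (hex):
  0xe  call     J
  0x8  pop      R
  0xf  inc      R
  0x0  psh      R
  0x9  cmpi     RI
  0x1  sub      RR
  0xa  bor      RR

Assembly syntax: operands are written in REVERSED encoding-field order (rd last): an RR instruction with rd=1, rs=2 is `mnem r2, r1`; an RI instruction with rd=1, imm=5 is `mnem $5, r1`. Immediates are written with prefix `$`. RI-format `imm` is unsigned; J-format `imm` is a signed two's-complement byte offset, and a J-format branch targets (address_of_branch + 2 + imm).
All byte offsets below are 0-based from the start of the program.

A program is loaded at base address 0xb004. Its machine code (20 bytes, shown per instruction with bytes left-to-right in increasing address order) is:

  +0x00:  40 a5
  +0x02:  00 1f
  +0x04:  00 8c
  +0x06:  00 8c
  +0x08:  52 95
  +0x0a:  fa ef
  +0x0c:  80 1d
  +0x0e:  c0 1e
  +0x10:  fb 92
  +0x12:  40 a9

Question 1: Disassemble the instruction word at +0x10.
@+10  little-endian(fb 92) = 0x92fb
  op=0x92fb>>12=0x9 ⇒ cmpi (RI)
  rd@[11:9]=0x1 ⇒ r1
  imm@[8:0]=0xfb ⇒ $251

cmpi $251, r1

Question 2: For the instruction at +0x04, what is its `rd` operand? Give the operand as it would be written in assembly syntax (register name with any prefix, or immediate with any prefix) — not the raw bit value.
[04] 00 8c → 0x8c00
  op=0x8c00>>12=0x8 ⇒ pop (R)
  rd: (w>>9)&0x7=0x6 → r6

r6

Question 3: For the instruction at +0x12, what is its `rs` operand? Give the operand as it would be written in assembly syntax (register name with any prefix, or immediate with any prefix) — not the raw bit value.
@+12  little-endian(40 a9) = 0xa940
  top 4b → 0xa → bor [RR]
  rd@[11:9]=0x4 ⇒ r4
  rs@[8:6]=0x5 ⇒ r5

r5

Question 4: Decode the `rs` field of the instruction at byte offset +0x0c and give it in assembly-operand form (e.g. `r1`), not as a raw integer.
+0x0c: 80 1d ⇒ word 0x1d80 (little)
  op=0x1d80>>12=0x1 ⇒ sub (RR)
  rd@[11:9]=0x6 ⇒ r6
  rs@[8:6]=0x6 ⇒ r6

r6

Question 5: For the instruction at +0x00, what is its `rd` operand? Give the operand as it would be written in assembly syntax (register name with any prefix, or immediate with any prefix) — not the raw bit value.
[00] 40 a5 → 0xa540
  top 4b → 0xa → bor [RR]
  rd: (w>>9)&0x7=0x2 → r2
  rs: (w>>6)&0x7=0x5 → r5

r2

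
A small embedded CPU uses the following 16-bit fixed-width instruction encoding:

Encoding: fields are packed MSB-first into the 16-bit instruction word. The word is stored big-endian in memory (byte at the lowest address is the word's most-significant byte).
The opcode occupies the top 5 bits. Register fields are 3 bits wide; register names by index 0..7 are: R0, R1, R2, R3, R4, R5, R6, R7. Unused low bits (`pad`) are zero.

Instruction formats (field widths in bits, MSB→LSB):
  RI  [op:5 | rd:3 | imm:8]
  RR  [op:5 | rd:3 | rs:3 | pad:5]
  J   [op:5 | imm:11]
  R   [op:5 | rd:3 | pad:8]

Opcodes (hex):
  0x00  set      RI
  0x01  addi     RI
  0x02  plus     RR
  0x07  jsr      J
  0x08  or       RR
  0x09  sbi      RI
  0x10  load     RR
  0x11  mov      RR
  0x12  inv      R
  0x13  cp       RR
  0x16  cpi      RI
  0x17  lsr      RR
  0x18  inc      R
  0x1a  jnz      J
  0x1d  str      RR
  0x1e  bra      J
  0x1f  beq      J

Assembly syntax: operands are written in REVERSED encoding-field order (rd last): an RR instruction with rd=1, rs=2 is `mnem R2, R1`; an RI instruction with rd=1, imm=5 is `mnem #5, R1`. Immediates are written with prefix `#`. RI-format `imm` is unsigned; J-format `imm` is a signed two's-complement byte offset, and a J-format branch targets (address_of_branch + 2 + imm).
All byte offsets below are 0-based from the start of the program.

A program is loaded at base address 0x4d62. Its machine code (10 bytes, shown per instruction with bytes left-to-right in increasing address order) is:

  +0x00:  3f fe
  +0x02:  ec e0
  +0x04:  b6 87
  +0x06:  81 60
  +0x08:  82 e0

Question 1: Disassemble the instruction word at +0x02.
str R7, R4

@+02  big-endian(ec e0) = 0xece0
  opcode bits[15:11]=0x1d: str/RR
  [10:8] rd=4 = R4
  [7:5] rs=7 = R7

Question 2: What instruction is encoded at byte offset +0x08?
off 0x08: read 82 e0 as big → 0x82e0
  op=0x82e0>>11=0x10 ⇒ load (RR)
  rd@[10:8]=0x2 ⇒ R2
  rs@[7:5]=0x7 ⇒ R7

load R7, R2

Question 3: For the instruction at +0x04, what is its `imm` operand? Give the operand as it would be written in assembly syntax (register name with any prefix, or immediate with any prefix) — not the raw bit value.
#135

+0x04: b6 87 ⇒ word 0xb687 (big)
  opcode bits[15:11]=0x16: cpi/RI
  [10:8] rd=6 = R6
  [7:0] imm=135 = #135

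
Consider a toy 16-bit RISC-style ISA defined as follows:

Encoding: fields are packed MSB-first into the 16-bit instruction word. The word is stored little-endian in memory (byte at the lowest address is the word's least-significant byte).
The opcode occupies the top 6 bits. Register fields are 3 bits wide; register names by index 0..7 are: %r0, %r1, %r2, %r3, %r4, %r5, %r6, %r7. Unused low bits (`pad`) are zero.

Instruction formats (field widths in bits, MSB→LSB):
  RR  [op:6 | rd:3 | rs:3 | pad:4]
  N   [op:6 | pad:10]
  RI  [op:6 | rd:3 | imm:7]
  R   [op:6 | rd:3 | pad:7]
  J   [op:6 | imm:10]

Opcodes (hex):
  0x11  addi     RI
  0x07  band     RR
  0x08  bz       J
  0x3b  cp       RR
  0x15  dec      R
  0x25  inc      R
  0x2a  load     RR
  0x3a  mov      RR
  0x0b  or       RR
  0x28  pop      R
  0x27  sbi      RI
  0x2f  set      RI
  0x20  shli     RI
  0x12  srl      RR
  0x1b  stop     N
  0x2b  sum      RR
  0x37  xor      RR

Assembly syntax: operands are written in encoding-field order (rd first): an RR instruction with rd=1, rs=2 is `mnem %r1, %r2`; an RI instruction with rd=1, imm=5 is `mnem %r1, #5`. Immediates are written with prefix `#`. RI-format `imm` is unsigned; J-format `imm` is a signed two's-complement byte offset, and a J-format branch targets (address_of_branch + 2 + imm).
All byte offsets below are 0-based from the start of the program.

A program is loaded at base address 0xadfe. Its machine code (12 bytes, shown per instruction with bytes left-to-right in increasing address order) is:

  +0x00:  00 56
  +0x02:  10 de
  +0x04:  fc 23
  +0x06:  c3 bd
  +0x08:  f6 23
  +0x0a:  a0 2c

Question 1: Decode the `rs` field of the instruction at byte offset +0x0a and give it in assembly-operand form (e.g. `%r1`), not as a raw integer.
@+0a  little-endian(a0 2c) = 0x2ca0
  top 6b → 0xb → or [RR]
  rd: (w>>7)&0x7=0x1 → %r1
  rs: (w>>4)&0x7=0x2 → %r2

%r2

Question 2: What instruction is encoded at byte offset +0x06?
set %r3, #67

[06] c3 bd → 0xbdc3
  top 6b → 0x2f → set [RI]
  rd@[9:7]=0x3 ⇒ %r3
  imm@[6:0]=0x43 ⇒ #67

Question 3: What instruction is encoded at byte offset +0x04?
off 0x04: read fc 23 as little → 0x23fc
  top 6b → 0x8 → bz [J]
  [9:0] imm=1020 (s10→-4) = #-4

bz #-4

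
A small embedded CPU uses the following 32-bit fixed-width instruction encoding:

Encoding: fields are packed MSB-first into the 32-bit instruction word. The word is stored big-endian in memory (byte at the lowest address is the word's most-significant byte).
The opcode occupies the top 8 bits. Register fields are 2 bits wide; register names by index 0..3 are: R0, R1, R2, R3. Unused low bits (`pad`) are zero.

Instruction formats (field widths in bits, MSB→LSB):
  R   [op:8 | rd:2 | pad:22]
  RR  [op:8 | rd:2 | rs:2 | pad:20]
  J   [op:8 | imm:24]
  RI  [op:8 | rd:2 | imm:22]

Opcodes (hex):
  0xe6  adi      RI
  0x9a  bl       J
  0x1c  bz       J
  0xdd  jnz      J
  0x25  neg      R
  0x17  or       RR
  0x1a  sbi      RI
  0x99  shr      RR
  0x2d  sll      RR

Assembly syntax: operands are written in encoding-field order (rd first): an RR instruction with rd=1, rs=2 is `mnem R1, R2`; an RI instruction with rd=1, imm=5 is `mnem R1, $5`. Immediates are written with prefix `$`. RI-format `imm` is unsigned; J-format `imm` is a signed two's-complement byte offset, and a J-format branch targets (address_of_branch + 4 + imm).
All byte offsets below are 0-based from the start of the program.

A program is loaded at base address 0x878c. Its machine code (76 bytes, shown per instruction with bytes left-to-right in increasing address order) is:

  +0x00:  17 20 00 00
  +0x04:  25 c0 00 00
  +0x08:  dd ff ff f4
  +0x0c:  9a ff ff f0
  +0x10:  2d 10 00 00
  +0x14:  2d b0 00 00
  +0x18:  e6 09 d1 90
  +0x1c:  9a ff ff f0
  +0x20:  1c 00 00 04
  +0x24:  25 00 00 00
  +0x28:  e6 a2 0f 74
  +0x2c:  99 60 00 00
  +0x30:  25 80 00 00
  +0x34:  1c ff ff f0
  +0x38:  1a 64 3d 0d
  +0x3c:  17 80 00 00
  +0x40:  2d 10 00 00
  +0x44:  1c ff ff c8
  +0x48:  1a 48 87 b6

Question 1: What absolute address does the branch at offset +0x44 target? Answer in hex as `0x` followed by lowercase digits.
0x879c

@+44  big-endian(1c ff ff c8) = 0x1cffffc8
  top 8b → 0x1c → bz [J]
  [23:0] imm=16777160 (s24→-56) = $-56
  target = base 0x878c + off 0x44 + 4 + imm -56 = 0x879c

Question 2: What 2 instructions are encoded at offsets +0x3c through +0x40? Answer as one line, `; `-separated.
or R2, R0; sll R0, R1

[3c] 17 80 00 00 → 0x17800000
  opcode bits[31:24]=0x17: or/RR
  [23:22] rd=2 = R2
  [21:20] rs=0 = R0
[40] 2d 10 00 00 → 0x2d100000
  opcode bits[31:24]=0x2d: sll/RR
  [23:22] rd=0 = R0
  [21:20] rs=1 = R1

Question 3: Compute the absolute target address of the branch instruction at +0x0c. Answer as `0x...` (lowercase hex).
0x878c

off 0x0c: read 9a ff ff f0 as big → 0x9afffff0
  top 8b → 0x9a → bl [J]
  imm@[23:0]=0xfffff0 (s24→-16) ⇒ $-16
  target = base 0x878c + off 0x0c + 4 + imm -16 = 0x878c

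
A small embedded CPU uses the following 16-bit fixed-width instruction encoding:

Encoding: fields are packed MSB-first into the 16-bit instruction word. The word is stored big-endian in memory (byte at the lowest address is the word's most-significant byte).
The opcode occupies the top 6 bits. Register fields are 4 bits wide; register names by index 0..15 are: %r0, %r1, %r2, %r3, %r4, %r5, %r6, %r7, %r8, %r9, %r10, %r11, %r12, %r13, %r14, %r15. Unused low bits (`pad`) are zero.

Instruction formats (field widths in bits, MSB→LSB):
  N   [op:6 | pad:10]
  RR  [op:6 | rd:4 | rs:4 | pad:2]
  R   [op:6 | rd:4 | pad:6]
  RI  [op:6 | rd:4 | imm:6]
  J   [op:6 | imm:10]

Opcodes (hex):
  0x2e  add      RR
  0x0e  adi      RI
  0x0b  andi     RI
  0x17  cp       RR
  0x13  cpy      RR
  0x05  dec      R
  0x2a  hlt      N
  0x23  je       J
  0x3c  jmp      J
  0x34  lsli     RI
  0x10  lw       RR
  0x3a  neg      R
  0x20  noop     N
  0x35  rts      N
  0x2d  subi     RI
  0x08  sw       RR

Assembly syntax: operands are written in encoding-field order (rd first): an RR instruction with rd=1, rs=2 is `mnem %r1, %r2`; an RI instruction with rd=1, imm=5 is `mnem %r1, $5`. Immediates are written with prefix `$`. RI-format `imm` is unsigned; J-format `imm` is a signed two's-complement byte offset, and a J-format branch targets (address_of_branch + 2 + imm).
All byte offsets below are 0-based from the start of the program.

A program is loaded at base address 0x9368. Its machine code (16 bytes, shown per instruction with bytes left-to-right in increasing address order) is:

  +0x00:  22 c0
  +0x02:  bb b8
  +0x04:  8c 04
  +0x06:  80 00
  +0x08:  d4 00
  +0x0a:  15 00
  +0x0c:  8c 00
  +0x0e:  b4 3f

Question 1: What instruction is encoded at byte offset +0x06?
[06] 80 00 → 0x8000
  opcode bits[15:10]=0x20: noop/N

noop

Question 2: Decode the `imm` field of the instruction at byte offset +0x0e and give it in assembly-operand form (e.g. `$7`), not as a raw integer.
+0x0e: b4 3f ⇒ word 0xb43f (big)
  opcode bits[15:10]=0x2d: subi/RI
  [9:6] rd=0 = %r0
  [5:0] imm=63 = $63

$63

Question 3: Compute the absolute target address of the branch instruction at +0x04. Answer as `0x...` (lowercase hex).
0x9372

off 0x04: read 8c 04 as big → 0x8c04
  top 6b → 0x23 → je [J]
  [9:0] imm=4 = $4
  target = base 0x9368 + off 0x04 + 2 + imm 4 = 0x9372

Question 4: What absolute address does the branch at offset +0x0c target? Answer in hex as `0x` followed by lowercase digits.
0x9376

@+0c  big-endian(8c 00) = 0x8c00
  op=0x8c00>>10=0x23 ⇒ je (J)
  imm@[9:0]=0x0 ⇒ $0
  target = base 0x9368 + off 0x0c + 2 + imm 0 = 0x9376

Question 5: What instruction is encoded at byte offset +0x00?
off 0x00: read 22 c0 as big → 0x22c0
  top 6b → 0x8 → sw [RR]
  rd: (w>>6)&0xf=0xb → %r11
  rs: (w>>2)&0xf=0x0 → %r0

sw %r11, %r0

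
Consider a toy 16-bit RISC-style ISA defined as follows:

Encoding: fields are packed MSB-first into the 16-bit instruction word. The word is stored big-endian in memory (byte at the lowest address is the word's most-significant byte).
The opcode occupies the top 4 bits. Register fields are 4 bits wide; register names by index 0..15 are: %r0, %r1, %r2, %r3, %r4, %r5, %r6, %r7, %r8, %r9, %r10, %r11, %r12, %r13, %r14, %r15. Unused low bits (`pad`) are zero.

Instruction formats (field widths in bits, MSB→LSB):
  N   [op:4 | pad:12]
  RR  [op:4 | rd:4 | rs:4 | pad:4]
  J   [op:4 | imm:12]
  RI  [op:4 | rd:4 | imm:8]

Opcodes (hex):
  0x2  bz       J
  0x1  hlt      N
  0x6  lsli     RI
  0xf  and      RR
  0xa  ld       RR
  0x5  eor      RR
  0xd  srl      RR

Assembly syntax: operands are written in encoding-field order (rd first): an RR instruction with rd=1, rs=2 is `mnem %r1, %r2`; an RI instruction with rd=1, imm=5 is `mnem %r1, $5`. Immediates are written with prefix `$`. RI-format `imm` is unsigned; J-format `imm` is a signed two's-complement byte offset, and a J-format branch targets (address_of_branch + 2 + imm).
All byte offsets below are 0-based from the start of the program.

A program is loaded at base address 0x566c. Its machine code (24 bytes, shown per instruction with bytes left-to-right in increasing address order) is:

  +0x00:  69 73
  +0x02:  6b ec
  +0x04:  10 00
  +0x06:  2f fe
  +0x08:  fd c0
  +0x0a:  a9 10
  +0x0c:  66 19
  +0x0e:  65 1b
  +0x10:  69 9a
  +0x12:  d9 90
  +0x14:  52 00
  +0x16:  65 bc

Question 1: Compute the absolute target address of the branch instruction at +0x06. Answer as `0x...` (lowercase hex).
[06] 2f fe → 0x2ffe
  op=0x2ffe>>12=0x2 ⇒ bz (J)
  imm: (w>>0)&0xfff=0xffe (s12→-2) → $-2
  target = base 0x566c + off 0x06 + 2 + imm -2 = 0x5672

0x5672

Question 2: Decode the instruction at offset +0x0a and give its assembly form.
ld %r9, %r1

[0a] a9 10 → 0xa910
  opcode bits[15:12]=0xa: ld/RR
  rd: (w>>8)&0xf=0x9 → %r9
  rs: (w>>4)&0xf=0x1 → %r1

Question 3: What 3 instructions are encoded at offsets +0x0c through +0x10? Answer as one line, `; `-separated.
[0c] 66 19 → 0x6619
  opcode bits[15:12]=0x6: lsli/RI
  rd@[11:8]=0x6 ⇒ %r6
  imm@[7:0]=0x19 ⇒ $25
[0e] 65 1b → 0x651b
  opcode bits[15:12]=0x6: lsli/RI
  rd@[11:8]=0x5 ⇒ %r5
  imm@[7:0]=0x1b ⇒ $27
[10] 69 9a → 0x699a
  opcode bits[15:12]=0x6: lsli/RI
  rd@[11:8]=0x9 ⇒ %r9
  imm@[7:0]=0x9a ⇒ $154

lsli %r6, $25; lsli %r5, $27; lsli %r9, $154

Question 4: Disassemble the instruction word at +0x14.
eor %r2, %r0

off 0x14: read 52 00 as big → 0x5200
  top 4b → 0x5 → eor [RR]
  rd: (w>>8)&0xf=0x2 → %r2
  rs: (w>>4)&0xf=0x0 → %r0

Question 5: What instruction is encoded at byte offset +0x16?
+0x16: 65 bc ⇒ word 0x65bc (big)
  top 4b → 0x6 → lsli [RI]
  [11:8] rd=5 = %r5
  [7:0] imm=188 = $188

lsli %r5, $188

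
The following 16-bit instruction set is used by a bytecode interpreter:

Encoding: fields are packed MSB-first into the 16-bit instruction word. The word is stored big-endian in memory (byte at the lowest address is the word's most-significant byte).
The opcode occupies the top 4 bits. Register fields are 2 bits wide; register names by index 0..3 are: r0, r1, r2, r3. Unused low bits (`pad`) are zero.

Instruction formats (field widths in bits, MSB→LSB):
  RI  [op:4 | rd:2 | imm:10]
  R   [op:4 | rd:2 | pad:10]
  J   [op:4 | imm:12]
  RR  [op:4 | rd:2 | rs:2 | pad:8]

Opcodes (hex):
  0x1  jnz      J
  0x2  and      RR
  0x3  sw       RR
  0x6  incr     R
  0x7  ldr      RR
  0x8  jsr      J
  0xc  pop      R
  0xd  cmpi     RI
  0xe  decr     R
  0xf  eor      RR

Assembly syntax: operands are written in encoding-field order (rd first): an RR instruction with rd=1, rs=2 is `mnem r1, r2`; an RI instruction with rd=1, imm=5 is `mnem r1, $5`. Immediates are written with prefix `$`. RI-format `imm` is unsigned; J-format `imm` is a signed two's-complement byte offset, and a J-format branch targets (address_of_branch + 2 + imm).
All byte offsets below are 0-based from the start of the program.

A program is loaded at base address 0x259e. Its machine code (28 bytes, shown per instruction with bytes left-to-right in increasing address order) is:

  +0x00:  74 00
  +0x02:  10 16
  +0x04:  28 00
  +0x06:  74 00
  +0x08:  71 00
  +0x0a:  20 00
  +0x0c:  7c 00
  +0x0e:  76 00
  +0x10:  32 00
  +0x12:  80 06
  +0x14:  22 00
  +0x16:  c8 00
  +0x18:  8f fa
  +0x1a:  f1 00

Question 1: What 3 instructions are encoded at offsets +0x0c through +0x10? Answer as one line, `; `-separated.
@+0c  big-endian(7c 00) = 0x7c00
  op=0x7c00>>12=0x7 ⇒ ldr (RR)
  rd@[11:10]=0x3 ⇒ r3
  rs@[9:8]=0x0 ⇒ r0
@+0e  big-endian(76 00) = 0x7600
  op=0x7600>>12=0x7 ⇒ ldr (RR)
  rd@[11:10]=0x1 ⇒ r1
  rs@[9:8]=0x2 ⇒ r2
@+10  big-endian(32 00) = 0x3200
  op=0x3200>>12=0x3 ⇒ sw (RR)
  rd@[11:10]=0x0 ⇒ r0
  rs@[9:8]=0x2 ⇒ r2

ldr r3, r0; ldr r1, r2; sw r0, r2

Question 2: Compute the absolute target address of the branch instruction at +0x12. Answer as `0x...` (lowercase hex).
0x25b8

[12] 80 06 → 0x8006
  opcode bits[15:12]=0x8: jsr/J
  imm: (w>>0)&0xfff=0x6 → $6
  target = base 0x259e + off 0x12 + 2 + imm 6 = 0x25b8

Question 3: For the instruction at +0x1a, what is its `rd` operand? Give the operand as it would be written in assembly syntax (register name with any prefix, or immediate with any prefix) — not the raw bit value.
@+1a  big-endian(f1 00) = 0xf100
  op=0xf100>>12=0xf ⇒ eor (RR)
  [11:10] rd=0 = r0
  [9:8] rs=1 = r1

r0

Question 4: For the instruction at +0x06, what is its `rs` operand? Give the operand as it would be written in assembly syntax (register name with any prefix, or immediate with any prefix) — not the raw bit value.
r0

[06] 74 00 → 0x7400
  op=0x7400>>12=0x7 ⇒ ldr (RR)
  rd: (w>>10)&0x3=0x1 → r1
  rs: (w>>8)&0x3=0x0 → r0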